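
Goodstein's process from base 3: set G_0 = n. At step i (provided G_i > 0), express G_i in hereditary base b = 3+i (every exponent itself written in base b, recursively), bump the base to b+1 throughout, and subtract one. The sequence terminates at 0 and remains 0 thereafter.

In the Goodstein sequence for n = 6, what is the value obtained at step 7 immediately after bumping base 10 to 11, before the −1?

(0) 6|_3 = 2·3 ↦ 2·4|_4 = 8 ⇒ 7
(1) 7|_4 = 4 + 3 ↦ 5 + 3|_5 = 8 ⇒ 7
(2) 7|_5 = 5 + 2 ↦ 6 + 2|_6 = 8 ⇒ 7
(3) 7|_6 = 6 + 1 ↦ 7 + 1|_7 = 8 ⇒ 7
(4) 7|_7 = 7 ↦ 8|_8 = 8 ⇒ 7
(5) 7|_8 = 7 ↦ 7|_9 = 7 ⇒ 6
(6) 6|_9 = 6 ↦ 6|_10 = 6 ⇒ 5

5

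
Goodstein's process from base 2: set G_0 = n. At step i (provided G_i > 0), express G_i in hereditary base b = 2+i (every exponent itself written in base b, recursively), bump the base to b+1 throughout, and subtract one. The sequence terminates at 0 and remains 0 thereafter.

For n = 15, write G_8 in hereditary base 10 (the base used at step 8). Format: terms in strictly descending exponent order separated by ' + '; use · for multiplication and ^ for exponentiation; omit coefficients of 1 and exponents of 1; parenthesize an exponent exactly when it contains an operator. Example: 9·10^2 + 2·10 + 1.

G_0 = 15. HB_2(15) = 2^(2 + 1) + 2^2 + 2 + 1. Bump = 112. G_1 = 111.
G_1 = 111. HB_3(111) = 3^(3 + 1) + 3^3 + 3. Bump = 1284. G_2 = 1283.
G_2 = 1283. HB_4(1283) = 4^(4 + 1) + 4^4 + 3. Bump = 18753. G_3 = 18752.
G_3 = 18752. HB_5(18752) = 5^(5 + 1) + 5^5 + 2. Bump = 326594. G_4 = 326593.
G_4 = 326593. HB_6(326593) = 6^(6 + 1) + 6^6 + 1. Bump = 6588345. G_5 = 6588344.
G_5 = 6588344. HB_7(6588344) = 7^(7 + 1) + 7^7. Bump = 150994944. G_6 = 150994943.
G_6 = 150994943. HB_8(150994943) = 8^(8 + 1) + 7·8^7 + 7·8^6 + 7·8^5 + 7·8^4 + 7·8^3 + 7·8^2 + 7·8 + 7. Bump = 3524450281. G_7 = 3524450280.
G_7 = 3524450280. HB_9(3524450280) = 9^(9 + 1) + 7·9^7 + 7·9^6 + 7·9^5 + 7·9^4 + 7·9^3 + 7·9^2 + 7·9 + 6. Bump = 100077777776. G_8 = 100077777775.
G_8 = 100077777775. HB_10(100077777775) = 10^(10 + 1) + 7·10^7 + 7·10^6 + 7·10^5 + 7·10^4 + 7·10^3 + 7·10^2 + 7·10 + 5. Bump = 3138578427935. G_9 = 3138578427934.

10^(10 + 1) + 7·10^7 + 7·10^6 + 7·10^5 + 7·10^4 + 7·10^3 + 7·10^2 + 7·10 + 5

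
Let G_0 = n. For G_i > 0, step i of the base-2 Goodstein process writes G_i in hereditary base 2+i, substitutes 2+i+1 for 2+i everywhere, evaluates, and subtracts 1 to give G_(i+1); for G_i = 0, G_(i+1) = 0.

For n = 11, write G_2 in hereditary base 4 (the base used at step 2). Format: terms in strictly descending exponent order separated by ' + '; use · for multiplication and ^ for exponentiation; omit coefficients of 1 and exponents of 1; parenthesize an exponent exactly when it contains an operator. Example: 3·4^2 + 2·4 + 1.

base 2: 11 = 2^(2 + 1) + 2 + 1; at 3: 3^(3 + 1) + 3 + 1 = 85; next = 84
base 3: 84 = 3^(3 + 1) + 3; at 4: 4^(4 + 1) + 4 = 1028; next = 1027

4^(4 + 1) + 3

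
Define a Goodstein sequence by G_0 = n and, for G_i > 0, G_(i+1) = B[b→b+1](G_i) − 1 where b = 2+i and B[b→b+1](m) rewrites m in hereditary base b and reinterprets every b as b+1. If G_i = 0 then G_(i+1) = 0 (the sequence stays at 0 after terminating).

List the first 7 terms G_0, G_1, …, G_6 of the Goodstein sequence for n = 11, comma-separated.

11, 84, 1027, 15627, 279937, 5764801, 134217727

[0] 11 ≡ 2^(2 + 1) + 2 + 1 (base 2). Lift 3: 85. −1: 84.
[1] 84 ≡ 3^(3 + 1) + 3 (base 3). Lift 4: 1028. −1: 1027.
[2] 1027 ≡ 4^(4 + 1) + 3 (base 4). Lift 5: 15628. −1: 15627.
[3] 15627 ≡ 5^(5 + 1) + 2 (base 5). Lift 6: 279938. −1: 279937.
[4] 279937 ≡ 6^(6 + 1) + 1 (base 6). Lift 7: 5764802. −1: 5764801.
[5] 5764801 ≡ 7^(7 + 1) (base 7). Lift 8: 134217728. −1: 134217727.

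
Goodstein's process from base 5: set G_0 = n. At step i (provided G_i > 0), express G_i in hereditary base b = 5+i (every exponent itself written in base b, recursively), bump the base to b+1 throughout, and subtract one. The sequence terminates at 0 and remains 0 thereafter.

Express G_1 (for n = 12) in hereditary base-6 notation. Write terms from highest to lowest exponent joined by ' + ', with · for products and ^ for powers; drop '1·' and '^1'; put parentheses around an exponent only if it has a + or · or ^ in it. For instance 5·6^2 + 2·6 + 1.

[0] 12 ≡ 2·5 + 2 (base 5). Lift 6: 14. −1: 13.
[1] 13 ≡ 2·6 + 1 (base 6). Lift 7: 15. −1: 14.

2·6 + 1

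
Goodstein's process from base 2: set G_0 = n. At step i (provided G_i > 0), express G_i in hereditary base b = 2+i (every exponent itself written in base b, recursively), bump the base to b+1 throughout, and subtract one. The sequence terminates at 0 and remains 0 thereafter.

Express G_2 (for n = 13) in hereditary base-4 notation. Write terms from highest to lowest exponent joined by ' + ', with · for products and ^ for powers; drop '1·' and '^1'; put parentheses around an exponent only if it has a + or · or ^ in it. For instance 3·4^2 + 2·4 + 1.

G_0 = 13. HB_2(13) = 2^(2 + 1) + 2^2 + 1. Bump = 109. G_1 = 108.
G_1 = 108. HB_3(108) = 3^(3 + 1) + 3^3. Bump = 1280. G_2 = 1279.
G_2 = 1279. HB_4(1279) = 4^(4 + 1) + 3·4^3 + 3·4^2 + 3·4 + 3. Bump = 16093. G_3 = 16092.

4^(4 + 1) + 3·4^3 + 3·4^2 + 3·4 + 3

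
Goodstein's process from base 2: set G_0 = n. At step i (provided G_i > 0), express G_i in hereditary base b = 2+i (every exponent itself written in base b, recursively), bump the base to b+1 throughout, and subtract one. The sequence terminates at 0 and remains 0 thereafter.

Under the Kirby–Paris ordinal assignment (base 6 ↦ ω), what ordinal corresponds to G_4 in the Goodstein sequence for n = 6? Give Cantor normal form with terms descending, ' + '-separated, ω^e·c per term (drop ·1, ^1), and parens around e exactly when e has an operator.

6 —HB2→ 2^2 + 2 —bump→ 3^3 + 3 = 30 —(−1)→ 29
29 —HB3→ 3^3 + 2 —bump→ 4^4 + 2 = 258 —(−1)→ 257
257 —HB4→ 4^4 + 1 —bump→ 5^5 + 1 = 3126 —(−1)→ 3125
3125 —HB5→ 5^5 —bump→ 6^6 = 46656 —(−1)→ 46655
46655 —HB6→ 5·6^5 + 5·6^4 + 5·6^3 + 5·6^2 + 5·6 + 5 —bump→ 5·7^5 + 5·7^4 + 5·7^3 + 5·7^2 + 5·7 + 5 = 98040 —(−1)→ 98039

ω^5·5 + ω^4·5 + ω^3·5 + ω^2·5 + ω·5 + 5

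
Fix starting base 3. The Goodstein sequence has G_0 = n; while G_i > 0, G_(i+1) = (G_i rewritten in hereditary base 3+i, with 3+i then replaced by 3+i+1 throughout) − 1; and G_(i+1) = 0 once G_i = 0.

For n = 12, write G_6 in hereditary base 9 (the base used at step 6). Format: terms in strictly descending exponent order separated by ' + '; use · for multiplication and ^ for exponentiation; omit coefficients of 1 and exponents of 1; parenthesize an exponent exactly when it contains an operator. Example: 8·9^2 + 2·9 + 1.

G_0 = 12. HB_3(12) = 3^2 + 3. Bump = 20. G_1 = 19.
G_1 = 19. HB_4(19) = 4^2 + 3. Bump = 28. G_2 = 27.
G_2 = 27. HB_5(27) = 5^2 + 2. Bump = 38. G_3 = 37.
G_3 = 37. HB_6(37) = 6^2 + 1. Bump = 50. G_4 = 49.
G_4 = 49. HB_7(49) = 7^2. Bump = 64. G_5 = 63.
G_5 = 63. HB_8(63) = 7·8 + 7. Bump = 70. G_6 = 69.

7·9 + 6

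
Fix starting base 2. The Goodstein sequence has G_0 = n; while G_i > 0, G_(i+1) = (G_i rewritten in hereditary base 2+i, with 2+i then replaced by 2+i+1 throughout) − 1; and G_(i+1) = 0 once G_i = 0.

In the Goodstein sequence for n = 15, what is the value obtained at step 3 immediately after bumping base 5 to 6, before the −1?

326594

i=0: 15 = 2^(2 + 1) + 2^2 + 2 + 1 (b=2); 2→3: 3^(3 + 1) + 3^3 + 3 + 1 = 112; 112−1 = 111
i=1: 111 = 3^(3 + 1) + 3^3 + 3 (b=3); 3→4: 4^(4 + 1) + 4^4 + 4 = 1284; 1284−1 = 1283
i=2: 1283 = 4^(4 + 1) + 4^4 + 3 (b=4); 4→5: 5^(5 + 1) + 5^5 + 3 = 18753; 18753−1 = 18752
i=3: 18752 = 5^(5 + 1) + 5^5 + 2 (b=5); 5→6: 6^(6 + 1) + 6^6 + 2 = 326594; 326594−1 = 326593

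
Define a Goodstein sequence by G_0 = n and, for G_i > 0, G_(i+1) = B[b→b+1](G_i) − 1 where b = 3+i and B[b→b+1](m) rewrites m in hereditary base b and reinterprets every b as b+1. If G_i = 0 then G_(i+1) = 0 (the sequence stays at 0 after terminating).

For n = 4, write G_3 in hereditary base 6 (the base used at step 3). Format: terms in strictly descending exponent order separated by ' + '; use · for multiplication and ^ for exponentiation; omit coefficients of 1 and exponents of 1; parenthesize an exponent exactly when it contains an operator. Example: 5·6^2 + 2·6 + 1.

3

G_0 = 4. HB_3(4) = 3 + 1. Bump = 5. G_1 = 4.
G_1 = 4. HB_4(4) = 4. Bump = 5. G_2 = 4.
G_2 = 4. HB_5(4) = 4. Bump = 4. G_3 = 3.
G_3 = 3. HB_6(3) = 3. Bump = 3. G_4 = 2.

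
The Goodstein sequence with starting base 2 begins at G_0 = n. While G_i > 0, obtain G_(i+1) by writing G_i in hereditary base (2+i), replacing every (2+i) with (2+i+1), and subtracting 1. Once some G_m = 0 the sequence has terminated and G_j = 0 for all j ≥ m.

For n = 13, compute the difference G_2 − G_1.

step 0: 13 = 2^(2 + 1) + 2^2 + 1; sub 3 for 2: 3^(3 + 1) + 3^3 + 1; = 109; G_1 = 109−1 = 108
step 1: 108 = 3^(3 + 1) + 3^3; sub 4 for 3: 4^(4 + 1) + 4^4; = 1280; G_2 = 1280−1 = 1279

1171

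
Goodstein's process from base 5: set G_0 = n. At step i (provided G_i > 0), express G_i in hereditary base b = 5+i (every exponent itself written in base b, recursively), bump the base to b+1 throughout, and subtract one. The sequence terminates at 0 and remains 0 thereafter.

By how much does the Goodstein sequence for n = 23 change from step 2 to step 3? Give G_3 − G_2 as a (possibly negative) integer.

3

23 —HB5→ 4·5 + 3 —bump→ 4·6 + 3 = 27 —(−1)→ 26
26 —HB6→ 4·6 + 2 —bump→ 4·7 + 2 = 30 —(−1)→ 29
29 —HB7→ 4·7 + 1 —bump→ 4·8 + 1 = 33 —(−1)→ 32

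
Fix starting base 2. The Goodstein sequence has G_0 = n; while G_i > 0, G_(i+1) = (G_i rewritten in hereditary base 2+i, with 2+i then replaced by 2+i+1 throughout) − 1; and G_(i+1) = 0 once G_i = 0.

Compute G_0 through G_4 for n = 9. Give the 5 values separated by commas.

9, 81, 1023, 9842, 140743

step 0: 9 = 2^(2 + 1) + 1; sub 3 for 2: 3^(3 + 1) + 1; = 82; G_1 = 82−1 = 81
step 1: 81 = 3^(3 + 1); sub 4 for 3: 4^(4 + 1); = 1024; G_2 = 1024−1 = 1023
step 2: 1023 = 3·4^4 + 3·4^3 + 3·4^2 + 3·4 + 3; sub 5 for 4: 3·5^5 + 3·5^3 + 3·5^2 + 3·5 + 3; = 9843; G_3 = 9843−1 = 9842
step 3: 9842 = 3·5^5 + 3·5^3 + 3·5^2 + 3·5 + 2; sub 6 for 5: 3·6^6 + 3·6^3 + 3·6^2 + 3·6 + 2; = 140744; G_4 = 140744−1 = 140743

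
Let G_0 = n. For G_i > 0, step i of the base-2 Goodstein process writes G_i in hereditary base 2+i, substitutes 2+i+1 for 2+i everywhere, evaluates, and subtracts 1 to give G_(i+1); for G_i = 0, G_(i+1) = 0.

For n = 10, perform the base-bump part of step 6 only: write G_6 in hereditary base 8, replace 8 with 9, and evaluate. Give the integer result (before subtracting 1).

1937434593

step 0: 10 = 2^(2 + 1) + 2; sub 3 for 2: 3^(3 + 1) + 3; = 84; G_1 = 84−1 = 83
step 1: 83 = 3^(3 + 1) + 2; sub 4 for 3: 4^(4 + 1) + 2; = 1026; G_2 = 1026−1 = 1025
step 2: 1025 = 4^(4 + 1) + 1; sub 5 for 4: 5^(5 + 1) + 1; = 15626; G_3 = 15626−1 = 15625
step 3: 15625 = 5^(5 + 1); sub 6 for 5: 6^(6 + 1); = 279936; G_4 = 279936−1 = 279935
step 4: 279935 = 5·6^6 + 5·6^5 + 5·6^4 + 5·6^3 + 5·6^2 + 5·6 + 5; sub 7 for 6: 5·7^7 + 5·7^5 + 5·7^4 + 5·7^3 + 5·7^2 + 5·7 + 5; = 4215755; G_5 = 4215755−1 = 4215754
step 5: 4215754 = 5·7^7 + 5·7^5 + 5·7^4 + 5·7^3 + 5·7^2 + 5·7 + 4; sub 8 for 7: 5·8^8 + 5·8^5 + 5·8^4 + 5·8^3 + 5·8^2 + 5·8 + 4; = 84073324; G_6 = 84073324−1 = 84073323
step 6: 84073323 = 5·8^8 + 5·8^5 + 5·8^4 + 5·8^3 + 5·8^2 + 5·8 + 3; sub 9 for 8: 5·9^9 + 5·9^5 + 5·9^4 + 5·9^3 + 5·9^2 + 5·9 + 3; = 1937434593; G_7 = 1937434593−1 = 1937434592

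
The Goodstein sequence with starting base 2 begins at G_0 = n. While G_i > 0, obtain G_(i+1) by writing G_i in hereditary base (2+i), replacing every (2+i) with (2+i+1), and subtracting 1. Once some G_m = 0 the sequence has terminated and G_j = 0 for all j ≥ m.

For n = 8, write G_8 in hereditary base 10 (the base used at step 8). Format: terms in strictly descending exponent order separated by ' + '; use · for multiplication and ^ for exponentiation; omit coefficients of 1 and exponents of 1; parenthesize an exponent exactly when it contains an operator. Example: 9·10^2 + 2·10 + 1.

base 2: 8 = 2^(2 + 1); at 3: 3^(3 + 1) = 81; next = 80
base 3: 80 = 2·3^3 + 2·3^2 + 2·3 + 2; at 4: 2·4^4 + 2·4^2 + 2·4 + 2 = 554; next = 553
base 4: 553 = 2·4^4 + 2·4^2 + 2·4 + 1; at 5: 2·5^5 + 2·5^2 + 2·5 + 1 = 6311; next = 6310
base 5: 6310 = 2·5^5 + 2·5^2 + 2·5; at 6: 2·6^6 + 2·6^2 + 2·6 = 93396; next = 93395
base 6: 93395 = 2·6^6 + 2·6^2 + 6 + 5; at 7: 2·7^7 + 2·7^2 + 7 + 5 = 1647196; next = 1647195
base 7: 1647195 = 2·7^7 + 2·7^2 + 7 + 4; at 8: 2·8^8 + 2·8^2 + 8 + 4 = 33554572; next = 33554571
base 8: 33554571 = 2·8^8 + 2·8^2 + 8 + 3; at 9: 2·9^9 + 2·9^2 + 9 + 3 = 774841152; next = 774841151
base 9: 774841151 = 2·9^9 + 2·9^2 + 9 + 2; at 10: 2·10^10 + 2·10^2 + 10 + 2 = 20000000212; next = 20000000211
base 10: 20000000211 = 2·10^10 + 2·10^2 + 10 + 1; at 11: 2·11^11 + 2·11^2 + 11 + 1 = 570623341476; next = 570623341475

2·10^10 + 2·10^2 + 10 + 1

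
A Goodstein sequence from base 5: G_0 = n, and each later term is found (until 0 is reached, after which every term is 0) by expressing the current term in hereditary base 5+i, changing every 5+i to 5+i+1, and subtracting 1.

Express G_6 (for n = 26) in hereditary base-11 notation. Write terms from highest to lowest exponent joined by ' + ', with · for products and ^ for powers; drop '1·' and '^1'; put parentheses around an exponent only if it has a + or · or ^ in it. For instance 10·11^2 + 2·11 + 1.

6·11 + 2

base 5: 26 = 5^2 + 1; at 6: 6^2 + 1 = 37; next = 36
base 6: 36 = 6^2; at 7: 7^2 = 49; next = 48
base 7: 48 = 6·7 + 6; at 8: 6·8 + 6 = 54; next = 53
base 8: 53 = 6·8 + 5; at 9: 6·9 + 5 = 59; next = 58
base 9: 58 = 6·9 + 4; at 10: 6·10 + 4 = 64; next = 63
base 10: 63 = 6·10 + 3; at 11: 6·11 + 3 = 69; next = 68
base 11: 68 = 6·11 + 2; at 12: 6·12 + 2 = 74; next = 73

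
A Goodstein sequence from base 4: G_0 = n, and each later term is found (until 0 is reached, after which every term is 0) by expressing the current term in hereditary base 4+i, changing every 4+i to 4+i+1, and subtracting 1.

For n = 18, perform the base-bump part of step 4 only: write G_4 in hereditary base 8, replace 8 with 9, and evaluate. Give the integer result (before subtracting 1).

i=0: 18 = 4^2 + 2 (b=4); 4→5: 5^2 + 2 = 27; 27−1 = 26
i=1: 26 = 5^2 + 1 (b=5); 5→6: 6^2 + 1 = 37; 37−1 = 36
i=2: 36 = 6^2 (b=6); 6→7: 7^2 = 49; 49−1 = 48
i=3: 48 = 6·7 + 6 (b=7); 7→8: 6·8 + 6 = 54; 54−1 = 53

59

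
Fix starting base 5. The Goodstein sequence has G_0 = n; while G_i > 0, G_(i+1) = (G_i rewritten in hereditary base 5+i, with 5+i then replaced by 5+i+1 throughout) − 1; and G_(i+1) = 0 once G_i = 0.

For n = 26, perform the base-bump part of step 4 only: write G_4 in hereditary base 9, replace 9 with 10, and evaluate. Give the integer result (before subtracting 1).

64

G_0=26  [base 5] 5^2 + 1  →[5↦6]→  6^2 + 1 = 37  −1 ⇒ G_1=36
G_1=36  [base 6] 6^2  →[6↦7]→  7^2 = 49  −1 ⇒ G_2=48
G_2=48  [base 7] 6·7 + 6  →[7↦8]→  6·8 + 6 = 54  −1 ⇒ G_3=53
G_3=53  [base 8] 6·8 + 5  →[8↦9]→  6·9 + 5 = 59  −1 ⇒ G_4=58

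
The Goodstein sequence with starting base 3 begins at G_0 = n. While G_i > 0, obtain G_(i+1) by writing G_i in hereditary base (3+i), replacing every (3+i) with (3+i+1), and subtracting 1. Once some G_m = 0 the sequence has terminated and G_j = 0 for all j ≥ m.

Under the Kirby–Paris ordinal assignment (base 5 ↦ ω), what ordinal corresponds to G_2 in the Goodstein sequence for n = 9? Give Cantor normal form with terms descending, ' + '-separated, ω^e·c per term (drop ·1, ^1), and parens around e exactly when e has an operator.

ω·3 + 2

9 —HB3→ 3^2 —bump→ 4^2 = 16 —(−1)→ 15
15 —HB4→ 3·4 + 3 —bump→ 3·5 + 3 = 18 —(−1)→ 17
17 —HB5→ 3·5 + 2 —bump→ 3·6 + 2 = 20 —(−1)→ 19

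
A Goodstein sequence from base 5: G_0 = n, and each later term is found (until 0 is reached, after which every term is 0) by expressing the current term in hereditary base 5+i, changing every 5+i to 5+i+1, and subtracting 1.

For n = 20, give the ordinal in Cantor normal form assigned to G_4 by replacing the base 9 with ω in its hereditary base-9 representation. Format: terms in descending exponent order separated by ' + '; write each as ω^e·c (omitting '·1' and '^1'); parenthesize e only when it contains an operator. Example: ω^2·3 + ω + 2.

G_0 = 20. HB_5(20) = 4·5. Bump = 24. G_1 = 23.
G_1 = 23. HB_6(23) = 3·6 + 5. Bump = 26. G_2 = 25.
G_2 = 25. HB_7(25) = 3·7 + 4. Bump = 28. G_3 = 27.
G_3 = 27. HB_8(27) = 3·8 + 3. Bump = 30. G_4 = 29.
G_4 = 29. HB_9(29) = 3·9 + 2. Bump = 32. G_5 = 31.

ω·3 + 2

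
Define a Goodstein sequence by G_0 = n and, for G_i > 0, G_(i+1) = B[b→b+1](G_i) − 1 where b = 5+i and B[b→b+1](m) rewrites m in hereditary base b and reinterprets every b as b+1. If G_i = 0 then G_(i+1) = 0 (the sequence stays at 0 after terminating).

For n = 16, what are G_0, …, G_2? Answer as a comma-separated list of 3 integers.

16 —HB5→ 3·5 + 1 —bump→ 3·6 + 1 = 19 —(−1)→ 18
18 —HB6→ 3·6 —bump→ 3·7 = 21 —(−1)→ 20

16, 18, 20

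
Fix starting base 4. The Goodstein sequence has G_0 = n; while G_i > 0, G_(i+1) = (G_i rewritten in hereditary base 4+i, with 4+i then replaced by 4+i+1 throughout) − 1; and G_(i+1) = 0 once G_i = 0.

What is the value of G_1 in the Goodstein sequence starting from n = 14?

16

G_0=14  [base 4] 3·4 + 2  →[4↦5]→  3·5 + 2 = 17  −1 ⇒ G_1=16
G_1=16  [base 5] 3·5 + 1  →[5↦6]→  3·6 + 1 = 19  −1 ⇒ G_2=18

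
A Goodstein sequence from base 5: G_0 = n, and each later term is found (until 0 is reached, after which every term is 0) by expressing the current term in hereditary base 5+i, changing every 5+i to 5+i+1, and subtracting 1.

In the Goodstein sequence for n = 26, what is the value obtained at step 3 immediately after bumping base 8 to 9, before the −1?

59

G_0 = 26. HB_5(26) = 5^2 + 1. Bump = 37. G_1 = 36.
G_1 = 36. HB_6(36) = 6^2. Bump = 49. G_2 = 48.
G_2 = 48. HB_7(48) = 6·7 + 6. Bump = 54. G_3 = 53.
G_3 = 53. HB_8(53) = 6·8 + 5. Bump = 59. G_4 = 58.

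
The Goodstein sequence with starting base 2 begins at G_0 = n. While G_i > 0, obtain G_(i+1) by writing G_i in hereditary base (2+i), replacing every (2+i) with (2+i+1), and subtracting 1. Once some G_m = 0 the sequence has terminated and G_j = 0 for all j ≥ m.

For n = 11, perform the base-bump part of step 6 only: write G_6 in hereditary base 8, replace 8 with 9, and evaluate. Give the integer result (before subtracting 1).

2749609303

base 2: 11 = 2^(2 + 1) + 2 + 1; at 3: 3^(3 + 1) + 3 + 1 = 85; next = 84
base 3: 84 = 3^(3 + 1) + 3; at 4: 4^(4 + 1) + 4 = 1028; next = 1027
base 4: 1027 = 4^(4 + 1) + 3; at 5: 5^(5 + 1) + 3 = 15628; next = 15627
base 5: 15627 = 5^(5 + 1) + 2; at 6: 6^(6 + 1) + 2 = 279938; next = 279937
base 6: 279937 = 6^(6 + 1) + 1; at 7: 7^(7 + 1) + 1 = 5764802; next = 5764801
base 7: 5764801 = 7^(7 + 1); at 8: 8^(8 + 1) = 134217728; next = 134217727
base 8: 134217727 = 7·8^8 + 7·8^7 + 7·8^6 + 7·8^5 + 7·8^4 + 7·8^3 + 7·8^2 + 7·8 + 7; at 9: 7·9^9 + 7·9^7 + 7·9^6 + 7·9^5 + 7·9^4 + 7·9^3 + 7·9^2 + 7·9 + 7 = 2749609303; next = 2749609302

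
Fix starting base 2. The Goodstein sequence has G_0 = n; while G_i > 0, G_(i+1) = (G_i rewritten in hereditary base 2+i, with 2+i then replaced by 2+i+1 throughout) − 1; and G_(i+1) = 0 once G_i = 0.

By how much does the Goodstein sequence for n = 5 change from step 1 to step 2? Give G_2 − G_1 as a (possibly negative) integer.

i=0: 5 = 2^2 + 1 (b=2); 2→3: 3^3 + 1 = 28; 28−1 = 27
i=1: 27 = 3^3 (b=3); 3→4: 4^4 = 256; 256−1 = 255

228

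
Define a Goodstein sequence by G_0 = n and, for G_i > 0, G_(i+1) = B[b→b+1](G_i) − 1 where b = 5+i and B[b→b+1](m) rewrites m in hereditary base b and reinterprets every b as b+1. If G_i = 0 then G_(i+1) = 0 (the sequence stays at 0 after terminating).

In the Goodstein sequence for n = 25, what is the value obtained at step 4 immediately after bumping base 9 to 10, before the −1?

step 0: 25 = 5^2; sub 6 for 5: 6^2; = 36; G_1 = 36−1 = 35
step 1: 35 = 5·6 + 5; sub 7 for 6: 5·7 + 5; = 40; G_2 = 40−1 = 39
step 2: 39 = 5·7 + 4; sub 8 for 7: 5·8 + 4; = 44; G_3 = 44−1 = 43
step 3: 43 = 5·8 + 3; sub 9 for 8: 5·9 + 3; = 48; G_4 = 48−1 = 47
step 4: 47 = 5·9 + 2; sub 10 for 9: 5·10 + 2; = 52; G_5 = 52−1 = 51

52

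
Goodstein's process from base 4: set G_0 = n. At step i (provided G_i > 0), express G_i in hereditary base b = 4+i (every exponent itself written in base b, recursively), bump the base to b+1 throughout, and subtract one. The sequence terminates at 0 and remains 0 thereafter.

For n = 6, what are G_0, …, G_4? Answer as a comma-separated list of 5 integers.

6, 6, 6, 6, 5

(0) 6|_4 = 4 + 2 ↦ 5 + 2|_5 = 7 ⇒ 6
(1) 6|_5 = 5 + 1 ↦ 6 + 1|_6 = 7 ⇒ 6
(2) 6|_6 = 6 ↦ 7|_7 = 7 ⇒ 6
(3) 6|_7 = 6 ↦ 6|_8 = 6 ⇒ 5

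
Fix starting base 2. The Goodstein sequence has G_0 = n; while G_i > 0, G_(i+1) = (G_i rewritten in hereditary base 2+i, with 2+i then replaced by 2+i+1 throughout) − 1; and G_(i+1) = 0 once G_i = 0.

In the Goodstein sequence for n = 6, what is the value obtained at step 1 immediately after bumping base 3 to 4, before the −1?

step 0: 6 = 2^2 + 2; sub 3 for 2: 3^3 + 3; = 30; G_1 = 30−1 = 29
step 1: 29 = 3^3 + 2; sub 4 for 3: 4^4 + 2; = 258; G_2 = 258−1 = 257

258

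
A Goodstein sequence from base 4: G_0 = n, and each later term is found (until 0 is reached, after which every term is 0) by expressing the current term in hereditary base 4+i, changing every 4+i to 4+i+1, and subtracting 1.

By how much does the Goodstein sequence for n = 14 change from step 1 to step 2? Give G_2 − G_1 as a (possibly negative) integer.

2

[0] 14 ≡ 3·4 + 2 (base 4). Lift 5: 17. −1: 16.
[1] 16 ≡ 3·5 + 1 (base 5). Lift 6: 19. −1: 18.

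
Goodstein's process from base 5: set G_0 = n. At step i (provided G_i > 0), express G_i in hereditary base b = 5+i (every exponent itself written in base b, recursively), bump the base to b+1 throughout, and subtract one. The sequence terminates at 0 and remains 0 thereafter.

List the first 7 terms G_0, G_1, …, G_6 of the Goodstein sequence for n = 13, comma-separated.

13, 14, 15, 16, 17, 17, 17

base 5: 13 = 2·5 + 3; at 6: 2·6 + 3 = 15; next = 14
base 6: 14 = 2·6 + 2; at 7: 2·7 + 2 = 16; next = 15
base 7: 15 = 2·7 + 1; at 8: 2·8 + 1 = 17; next = 16
base 8: 16 = 2·8; at 9: 2·9 = 18; next = 17
base 9: 17 = 9 + 8; at 10: 10 + 8 = 18; next = 17
base 10: 17 = 10 + 7; at 11: 11 + 7 = 18; next = 17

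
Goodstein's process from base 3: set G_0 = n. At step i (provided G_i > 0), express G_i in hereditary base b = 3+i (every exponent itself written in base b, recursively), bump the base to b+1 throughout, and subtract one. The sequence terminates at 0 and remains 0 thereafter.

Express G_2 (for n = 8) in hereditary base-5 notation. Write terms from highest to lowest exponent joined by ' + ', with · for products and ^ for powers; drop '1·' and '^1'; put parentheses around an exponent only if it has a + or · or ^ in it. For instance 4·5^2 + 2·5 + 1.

2·5

G_0=8  [base 3] 2·3 + 2  →[3↦4]→  2·4 + 2 = 10  −1 ⇒ G_1=9
G_1=9  [base 4] 2·4 + 1  →[4↦5]→  2·5 + 1 = 11  −1 ⇒ G_2=10
G_2=10  [base 5] 2·5  →[5↦6]→  2·6 = 12  −1 ⇒ G_3=11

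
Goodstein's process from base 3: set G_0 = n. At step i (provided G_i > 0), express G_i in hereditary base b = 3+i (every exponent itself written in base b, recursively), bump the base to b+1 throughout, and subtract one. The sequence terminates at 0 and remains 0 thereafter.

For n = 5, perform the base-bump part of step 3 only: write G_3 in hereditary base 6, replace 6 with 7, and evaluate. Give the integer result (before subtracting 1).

base 3: 5 = 3 + 2; at 4: 4 + 2 = 6; next = 5
base 4: 5 = 4 + 1; at 5: 5 + 1 = 6; next = 5
base 5: 5 = 5; at 6: 6 = 6; next = 5
base 6: 5 = 5; at 7: 5 = 5; next = 4

5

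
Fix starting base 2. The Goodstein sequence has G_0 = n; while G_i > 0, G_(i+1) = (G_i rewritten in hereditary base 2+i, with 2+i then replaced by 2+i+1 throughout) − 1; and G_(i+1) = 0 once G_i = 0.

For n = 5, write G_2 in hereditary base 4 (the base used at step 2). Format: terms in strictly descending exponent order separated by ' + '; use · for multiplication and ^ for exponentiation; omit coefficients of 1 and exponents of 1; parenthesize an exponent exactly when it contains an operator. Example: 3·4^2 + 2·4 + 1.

3·4^3 + 3·4^2 + 3·4 + 3

base 2: 5 = 2^2 + 1; at 3: 3^3 + 1 = 28; next = 27
base 3: 27 = 3^3; at 4: 4^4 = 256; next = 255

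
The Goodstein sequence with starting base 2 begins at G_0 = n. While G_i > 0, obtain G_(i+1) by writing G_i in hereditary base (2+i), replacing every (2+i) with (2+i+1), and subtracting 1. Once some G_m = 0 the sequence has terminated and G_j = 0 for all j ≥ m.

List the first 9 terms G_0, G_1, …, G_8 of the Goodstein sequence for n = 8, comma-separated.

8, 80, 553, 6310, 93395, 1647195, 33554571, 774841151, 20000000211

G_0=8  [base 2] 2^(2 + 1)  →[2↦3]→  3^(3 + 1) = 81  −1 ⇒ G_1=80
G_1=80  [base 3] 2·3^3 + 2·3^2 + 2·3 + 2  →[3↦4]→  2·4^4 + 2·4^2 + 2·4 + 2 = 554  −1 ⇒ G_2=553
G_2=553  [base 4] 2·4^4 + 2·4^2 + 2·4 + 1  →[4↦5]→  2·5^5 + 2·5^2 + 2·5 + 1 = 6311  −1 ⇒ G_3=6310
G_3=6310  [base 5] 2·5^5 + 2·5^2 + 2·5  →[5↦6]→  2·6^6 + 2·6^2 + 2·6 = 93396  −1 ⇒ G_4=93395
G_4=93395  [base 6] 2·6^6 + 2·6^2 + 6 + 5  →[6↦7]→  2·7^7 + 2·7^2 + 7 + 5 = 1647196  −1 ⇒ G_5=1647195
G_5=1647195  [base 7] 2·7^7 + 2·7^2 + 7 + 4  →[7↦8]→  2·8^8 + 2·8^2 + 8 + 4 = 33554572  −1 ⇒ G_6=33554571
G_6=33554571  [base 8] 2·8^8 + 2·8^2 + 8 + 3  →[8↦9]→  2·9^9 + 2·9^2 + 9 + 3 = 774841152  −1 ⇒ G_7=774841151
G_7=774841151  [base 9] 2·9^9 + 2·9^2 + 9 + 2  →[9↦10]→  2·10^10 + 2·10^2 + 10 + 2 = 20000000212  −1 ⇒ G_8=20000000211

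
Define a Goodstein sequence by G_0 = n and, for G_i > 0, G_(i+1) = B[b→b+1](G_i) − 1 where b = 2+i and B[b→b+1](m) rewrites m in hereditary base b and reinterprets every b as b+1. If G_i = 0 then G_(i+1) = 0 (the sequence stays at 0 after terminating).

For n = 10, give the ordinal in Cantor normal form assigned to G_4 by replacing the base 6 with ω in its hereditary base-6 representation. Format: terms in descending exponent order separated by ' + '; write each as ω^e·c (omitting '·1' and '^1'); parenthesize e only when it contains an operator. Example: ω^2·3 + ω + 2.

ω^ω·5 + ω^5·5 + ω^4·5 + ω^3·5 + ω^2·5 + ω·5 + 5

i=0: 10 = 2^(2 + 1) + 2 (b=2); 2→3: 3^(3 + 1) + 3 = 84; 84−1 = 83
i=1: 83 = 3^(3 + 1) + 2 (b=3); 3→4: 4^(4 + 1) + 2 = 1026; 1026−1 = 1025
i=2: 1025 = 4^(4 + 1) + 1 (b=4); 4→5: 5^(5 + 1) + 1 = 15626; 15626−1 = 15625
i=3: 15625 = 5^(5 + 1) (b=5); 5→6: 6^(6 + 1) = 279936; 279936−1 = 279935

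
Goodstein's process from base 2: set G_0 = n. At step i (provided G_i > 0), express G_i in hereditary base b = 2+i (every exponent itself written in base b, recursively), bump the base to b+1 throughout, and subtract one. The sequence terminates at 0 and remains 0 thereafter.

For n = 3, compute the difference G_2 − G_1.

0

(0) 3|_2 = 2 + 1 ↦ 3 + 1|_3 = 4 ⇒ 3
(1) 3|_3 = 3 ↦ 4|_4 = 4 ⇒ 3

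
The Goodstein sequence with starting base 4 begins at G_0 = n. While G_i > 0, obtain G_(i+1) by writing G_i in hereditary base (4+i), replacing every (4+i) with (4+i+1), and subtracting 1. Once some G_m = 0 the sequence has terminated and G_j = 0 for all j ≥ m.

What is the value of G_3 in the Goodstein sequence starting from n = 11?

step 0: 11 = 2·4 + 3; sub 5 for 4: 2·5 + 3; = 13; G_1 = 13−1 = 12
step 1: 12 = 2·5 + 2; sub 6 for 5: 2·6 + 2; = 14; G_2 = 14−1 = 13
step 2: 13 = 2·6 + 1; sub 7 for 6: 2·7 + 1; = 15; G_3 = 15−1 = 14

14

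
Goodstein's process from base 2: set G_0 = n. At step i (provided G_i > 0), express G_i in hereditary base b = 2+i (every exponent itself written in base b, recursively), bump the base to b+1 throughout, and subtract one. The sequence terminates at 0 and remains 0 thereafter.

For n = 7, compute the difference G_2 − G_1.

229

base 2: 7 = 2^2 + 2 + 1; at 3: 3^3 + 3 + 1 = 31; next = 30
base 3: 30 = 3^3 + 3; at 4: 4^4 + 4 = 260; next = 259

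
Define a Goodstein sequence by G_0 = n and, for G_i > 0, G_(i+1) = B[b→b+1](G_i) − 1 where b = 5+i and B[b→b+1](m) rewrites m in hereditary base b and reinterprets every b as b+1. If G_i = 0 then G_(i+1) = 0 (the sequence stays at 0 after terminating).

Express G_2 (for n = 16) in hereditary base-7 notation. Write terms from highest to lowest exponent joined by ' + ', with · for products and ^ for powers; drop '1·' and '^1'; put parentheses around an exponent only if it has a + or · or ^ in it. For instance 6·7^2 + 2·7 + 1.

2·7 + 6

base 5: 16 = 3·5 + 1; at 6: 3·6 + 1 = 19; next = 18
base 6: 18 = 3·6; at 7: 3·7 = 21; next = 20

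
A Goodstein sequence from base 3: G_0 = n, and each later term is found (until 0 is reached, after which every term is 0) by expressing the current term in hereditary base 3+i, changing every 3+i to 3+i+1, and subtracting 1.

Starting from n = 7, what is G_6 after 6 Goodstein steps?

i=0: 7 = 2·3 + 1 (b=3); 3→4: 2·4 + 1 = 9; 9−1 = 8
i=1: 8 = 2·4 (b=4); 4→5: 2·5 = 10; 10−1 = 9
i=2: 9 = 5 + 4 (b=5); 5→6: 6 + 4 = 10; 10−1 = 9
i=3: 9 = 6 + 3 (b=6); 6→7: 7 + 3 = 10; 10−1 = 9
i=4: 9 = 7 + 2 (b=7); 7→8: 8 + 2 = 10; 10−1 = 9
i=5: 9 = 8 + 1 (b=8); 8→9: 9 + 1 = 10; 10−1 = 9
i=6: 9 = 9 (b=9); 9→10: 10 = 10; 10−1 = 9

9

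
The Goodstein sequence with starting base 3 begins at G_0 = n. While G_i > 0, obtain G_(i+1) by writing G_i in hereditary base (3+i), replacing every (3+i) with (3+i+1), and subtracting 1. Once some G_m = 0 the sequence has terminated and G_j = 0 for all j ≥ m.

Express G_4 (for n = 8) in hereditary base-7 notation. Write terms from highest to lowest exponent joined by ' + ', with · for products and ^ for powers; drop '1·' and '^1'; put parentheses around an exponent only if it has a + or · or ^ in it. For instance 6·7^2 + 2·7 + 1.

G_0 = 8. HB_3(8) = 2·3 + 2. Bump = 10. G_1 = 9.
G_1 = 9. HB_4(9) = 2·4 + 1. Bump = 11. G_2 = 10.
G_2 = 10. HB_5(10) = 2·5. Bump = 12. G_3 = 11.
G_3 = 11. HB_6(11) = 6 + 5. Bump = 12. G_4 = 11.
G_4 = 11. HB_7(11) = 7 + 4. Bump = 12. G_5 = 11.

7 + 4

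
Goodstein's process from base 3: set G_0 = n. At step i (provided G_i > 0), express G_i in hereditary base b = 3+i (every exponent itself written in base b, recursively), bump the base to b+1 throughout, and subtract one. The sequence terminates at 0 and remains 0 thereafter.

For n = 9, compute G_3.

19

step 0: 9 = 3^2; sub 4 for 3: 4^2; = 16; G_1 = 16−1 = 15
step 1: 15 = 3·4 + 3; sub 5 for 4: 3·5 + 3; = 18; G_2 = 18−1 = 17
step 2: 17 = 3·5 + 2; sub 6 for 5: 3·6 + 2; = 20; G_3 = 20−1 = 19
step 3: 19 = 3·6 + 1; sub 7 for 6: 3·7 + 1; = 22; G_4 = 22−1 = 21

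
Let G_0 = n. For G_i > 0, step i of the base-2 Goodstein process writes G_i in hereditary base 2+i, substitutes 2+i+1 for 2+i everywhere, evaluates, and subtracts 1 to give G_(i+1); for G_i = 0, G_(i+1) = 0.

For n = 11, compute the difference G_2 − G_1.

step 0: 11 = 2^(2 + 1) + 2 + 1; sub 3 for 2: 3^(3 + 1) + 3 + 1; = 85; G_1 = 85−1 = 84
step 1: 84 = 3^(3 + 1) + 3; sub 4 for 3: 4^(4 + 1) + 4; = 1028; G_2 = 1028−1 = 1027

943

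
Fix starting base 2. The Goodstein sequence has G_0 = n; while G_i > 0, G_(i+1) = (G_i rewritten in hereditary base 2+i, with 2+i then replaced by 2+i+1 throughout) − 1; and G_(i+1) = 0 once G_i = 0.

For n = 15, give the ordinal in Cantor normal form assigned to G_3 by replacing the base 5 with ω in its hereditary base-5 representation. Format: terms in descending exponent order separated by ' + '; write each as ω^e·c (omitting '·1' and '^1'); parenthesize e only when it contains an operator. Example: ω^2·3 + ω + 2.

G_0 = 15. HB_2(15) = 2^(2 + 1) + 2^2 + 2 + 1. Bump = 112. G_1 = 111.
G_1 = 111. HB_3(111) = 3^(3 + 1) + 3^3 + 3. Bump = 1284. G_2 = 1283.
G_2 = 1283. HB_4(1283) = 4^(4 + 1) + 4^4 + 3. Bump = 18753. G_3 = 18752.

ω^(ω + 1) + ω^ω + 2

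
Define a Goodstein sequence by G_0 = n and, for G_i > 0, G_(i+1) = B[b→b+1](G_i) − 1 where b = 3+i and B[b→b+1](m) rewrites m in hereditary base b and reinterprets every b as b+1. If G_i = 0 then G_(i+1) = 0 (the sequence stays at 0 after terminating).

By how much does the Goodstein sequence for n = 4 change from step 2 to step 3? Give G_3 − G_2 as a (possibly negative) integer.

-1

i=0: 4 = 3 + 1 (b=3); 3→4: 4 + 1 = 5; 5−1 = 4
i=1: 4 = 4 (b=4); 4→5: 5 = 5; 5−1 = 4
i=2: 4 = 4 (b=5); 5→6: 4 = 4; 4−1 = 3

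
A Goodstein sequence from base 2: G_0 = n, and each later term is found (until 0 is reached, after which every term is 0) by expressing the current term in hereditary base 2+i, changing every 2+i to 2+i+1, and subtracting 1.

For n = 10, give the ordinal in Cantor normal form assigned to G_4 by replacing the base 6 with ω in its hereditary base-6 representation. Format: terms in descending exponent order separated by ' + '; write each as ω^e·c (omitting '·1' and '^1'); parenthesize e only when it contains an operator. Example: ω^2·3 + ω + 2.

G_0 = 10. HB_2(10) = 2^(2 + 1) + 2. Bump = 84. G_1 = 83.
G_1 = 83. HB_3(83) = 3^(3 + 1) + 2. Bump = 1026. G_2 = 1025.
G_2 = 1025. HB_4(1025) = 4^(4 + 1) + 1. Bump = 15626. G_3 = 15625.
G_3 = 15625. HB_5(15625) = 5^(5 + 1). Bump = 279936. G_4 = 279935.
G_4 = 279935. HB_6(279935) = 5·6^6 + 5·6^5 + 5·6^4 + 5·6^3 + 5·6^2 + 5·6 + 5. Bump = 4215755. G_5 = 4215754.

ω^ω·5 + ω^5·5 + ω^4·5 + ω^3·5 + ω^2·5 + ω·5 + 5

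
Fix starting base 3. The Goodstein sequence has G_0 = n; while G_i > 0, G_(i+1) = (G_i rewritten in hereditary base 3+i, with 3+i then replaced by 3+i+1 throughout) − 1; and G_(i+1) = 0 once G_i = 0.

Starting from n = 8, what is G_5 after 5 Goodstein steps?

11

G_0=8  [base 3] 2·3 + 2  →[3↦4]→  2·4 + 2 = 10  −1 ⇒ G_1=9
G_1=9  [base 4] 2·4 + 1  →[4↦5]→  2·5 + 1 = 11  −1 ⇒ G_2=10
G_2=10  [base 5] 2·5  →[5↦6]→  2·6 = 12  −1 ⇒ G_3=11
G_3=11  [base 6] 6 + 5  →[6↦7]→  7 + 5 = 12  −1 ⇒ G_4=11
G_4=11  [base 7] 7 + 4  →[7↦8]→  8 + 4 = 12  −1 ⇒ G_5=11
G_5=11  [base 8] 8 + 3  →[8↦9]→  9 + 3 = 12  −1 ⇒ G_6=11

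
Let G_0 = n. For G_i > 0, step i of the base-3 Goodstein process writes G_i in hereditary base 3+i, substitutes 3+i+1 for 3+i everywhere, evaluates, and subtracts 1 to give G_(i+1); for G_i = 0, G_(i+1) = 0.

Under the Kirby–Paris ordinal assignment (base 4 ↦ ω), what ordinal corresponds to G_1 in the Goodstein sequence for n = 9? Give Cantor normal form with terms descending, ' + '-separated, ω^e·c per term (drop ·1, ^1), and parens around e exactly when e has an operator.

ω·3 + 3

9 —HB3→ 3^2 —bump→ 4^2 = 16 —(−1)→ 15
15 —HB4→ 3·4 + 3 —bump→ 3·5 + 3 = 18 —(−1)→ 17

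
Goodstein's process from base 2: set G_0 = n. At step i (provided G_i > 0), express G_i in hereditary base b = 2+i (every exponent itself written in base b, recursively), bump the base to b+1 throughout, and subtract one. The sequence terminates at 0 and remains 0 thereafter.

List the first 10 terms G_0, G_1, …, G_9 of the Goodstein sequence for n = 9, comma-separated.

9, 81, 1023, 9842, 140743, 2471826, 50333399, 1162263921, 30000003325, 855935016215

[0] 9 ≡ 2^(2 + 1) + 1 (base 2). Lift 3: 82. −1: 81.
[1] 81 ≡ 3^(3 + 1) (base 3). Lift 4: 1024. −1: 1023.
[2] 1023 ≡ 3·4^4 + 3·4^3 + 3·4^2 + 3·4 + 3 (base 4). Lift 5: 9843. −1: 9842.
[3] 9842 ≡ 3·5^5 + 3·5^3 + 3·5^2 + 3·5 + 2 (base 5). Lift 6: 140744. −1: 140743.
[4] 140743 ≡ 3·6^6 + 3·6^3 + 3·6^2 + 3·6 + 1 (base 6). Lift 7: 2471827. −1: 2471826.
[5] 2471826 ≡ 3·7^7 + 3·7^3 + 3·7^2 + 3·7 (base 7). Lift 8: 50333400. −1: 50333399.
[6] 50333399 ≡ 3·8^8 + 3·8^3 + 3·8^2 + 2·8 + 7 (base 8). Lift 9: 1162263922. −1: 1162263921.
[7] 1162263921 ≡ 3·9^9 + 3·9^3 + 3·9^2 + 2·9 + 6 (base 9). Lift 10: 30000003326. −1: 30000003325.
[8] 30000003325 ≡ 3·10^10 + 3·10^3 + 3·10^2 + 2·10 + 5 (base 10). Lift 11: 855935016216. −1: 855935016215.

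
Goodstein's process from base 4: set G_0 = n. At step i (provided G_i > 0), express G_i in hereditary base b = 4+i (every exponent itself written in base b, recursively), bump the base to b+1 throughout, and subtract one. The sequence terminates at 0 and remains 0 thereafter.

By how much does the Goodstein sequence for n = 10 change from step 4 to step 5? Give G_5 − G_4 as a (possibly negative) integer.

10 —HB4→ 2·4 + 2 —bump→ 2·5 + 2 = 12 —(−1)→ 11
11 —HB5→ 2·5 + 1 —bump→ 2·6 + 1 = 13 —(−1)→ 12
12 —HB6→ 2·6 —bump→ 2·7 = 14 —(−1)→ 13
13 —HB7→ 7 + 6 —bump→ 8 + 6 = 14 —(−1)→ 13
13 —HB8→ 8 + 5 —bump→ 9 + 5 = 14 —(−1)→ 13

0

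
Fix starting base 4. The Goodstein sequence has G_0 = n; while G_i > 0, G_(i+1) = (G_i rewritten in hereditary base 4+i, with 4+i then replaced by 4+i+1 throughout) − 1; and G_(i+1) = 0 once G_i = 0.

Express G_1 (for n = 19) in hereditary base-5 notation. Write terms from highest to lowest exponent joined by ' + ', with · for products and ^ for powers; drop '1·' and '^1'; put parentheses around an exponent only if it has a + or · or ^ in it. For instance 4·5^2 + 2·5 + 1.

G_0=19  [base 4] 4^2 + 3  →[4↦5]→  5^2 + 3 = 28  −1 ⇒ G_1=27
G_1=27  [base 5] 5^2 + 2  →[5↦6]→  6^2 + 2 = 38  −1 ⇒ G_2=37

5^2 + 2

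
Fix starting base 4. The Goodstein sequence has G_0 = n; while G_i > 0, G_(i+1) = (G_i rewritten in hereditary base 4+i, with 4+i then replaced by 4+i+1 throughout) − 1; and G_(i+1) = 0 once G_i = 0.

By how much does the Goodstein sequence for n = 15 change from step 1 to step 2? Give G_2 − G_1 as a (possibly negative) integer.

15 —HB4→ 3·4 + 3 —bump→ 3·5 + 3 = 18 —(−1)→ 17
17 —HB5→ 3·5 + 2 —bump→ 3·6 + 2 = 20 —(−1)→ 19

2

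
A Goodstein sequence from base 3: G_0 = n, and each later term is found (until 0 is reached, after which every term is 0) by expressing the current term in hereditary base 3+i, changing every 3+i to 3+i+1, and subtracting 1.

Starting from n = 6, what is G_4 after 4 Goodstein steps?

G_0 = 6. HB_3(6) = 2·3. Bump = 8. G_1 = 7.
G_1 = 7. HB_4(7) = 4 + 3. Bump = 8. G_2 = 7.
G_2 = 7. HB_5(7) = 5 + 2. Bump = 8. G_3 = 7.
G_3 = 7. HB_6(7) = 6 + 1. Bump = 8. G_4 = 7.

7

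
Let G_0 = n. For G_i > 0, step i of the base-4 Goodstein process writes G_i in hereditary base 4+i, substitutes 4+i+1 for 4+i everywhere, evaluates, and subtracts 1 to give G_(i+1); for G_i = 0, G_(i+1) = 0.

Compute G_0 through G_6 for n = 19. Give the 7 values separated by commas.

[0] 19 ≡ 4^2 + 3 (base 4). Lift 5: 28. −1: 27.
[1] 27 ≡ 5^2 + 2 (base 5). Lift 6: 38. −1: 37.
[2] 37 ≡ 6^2 + 1 (base 6). Lift 7: 50. −1: 49.
[3] 49 ≡ 7^2 (base 7). Lift 8: 64. −1: 63.
[4] 63 ≡ 7·8 + 7 (base 8). Lift 9: 70. −1: 69.
[5] 69 ≡ 7·9 + 6 (base 9). Lift 10: 76. −1: 75.

19, 27, 37, 49, 63, 69, 75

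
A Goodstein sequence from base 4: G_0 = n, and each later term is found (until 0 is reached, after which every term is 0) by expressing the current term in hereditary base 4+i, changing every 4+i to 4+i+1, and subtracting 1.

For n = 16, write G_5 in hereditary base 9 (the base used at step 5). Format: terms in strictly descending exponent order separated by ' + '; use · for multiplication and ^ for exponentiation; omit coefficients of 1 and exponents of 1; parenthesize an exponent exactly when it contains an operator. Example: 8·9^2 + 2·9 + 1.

4·9

step 0: 16 = 4^2; sub 5 for 4: 5^2; = 25; G_1 = 25−1 = 24
step 1: 24 = 4·5 + 4; sub 6 for 5: 4·6 + 4; = 28; G_2 = 28−1 = 27
step 2: 27 = 4·6 + 3; sub 7 for 6: 4·7 + 3; = 31; G_3 = 31−1 = 30
step 3: 30 = 4·7 + 2; sub 8 for 7: 4·8 + 2; = 34; G_4 = 34−1 = 33
step 4: 33 = 4·8 + 1; sub 9 for 8: 4·9 + 1; = 37; G_5 = 37−1 = 36
step 5: 36 = 4·9; sub 10 for 9: 4·10; = 40; G_6 = 40−1 = 39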